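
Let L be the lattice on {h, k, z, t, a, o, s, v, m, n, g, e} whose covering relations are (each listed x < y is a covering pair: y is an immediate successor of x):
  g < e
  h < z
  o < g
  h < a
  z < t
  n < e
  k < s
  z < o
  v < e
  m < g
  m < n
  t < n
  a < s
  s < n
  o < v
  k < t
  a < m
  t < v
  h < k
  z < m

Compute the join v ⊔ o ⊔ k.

v

Common upper bounds of {v, o, k}: e, v.
The least among these is v.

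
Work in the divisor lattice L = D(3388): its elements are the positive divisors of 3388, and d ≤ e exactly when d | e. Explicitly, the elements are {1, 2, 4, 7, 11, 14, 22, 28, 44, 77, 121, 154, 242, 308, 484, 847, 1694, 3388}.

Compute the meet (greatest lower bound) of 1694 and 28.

14

In the divisibility order, the meet is the greatest common divisor: gcd(1694, 28) = 14.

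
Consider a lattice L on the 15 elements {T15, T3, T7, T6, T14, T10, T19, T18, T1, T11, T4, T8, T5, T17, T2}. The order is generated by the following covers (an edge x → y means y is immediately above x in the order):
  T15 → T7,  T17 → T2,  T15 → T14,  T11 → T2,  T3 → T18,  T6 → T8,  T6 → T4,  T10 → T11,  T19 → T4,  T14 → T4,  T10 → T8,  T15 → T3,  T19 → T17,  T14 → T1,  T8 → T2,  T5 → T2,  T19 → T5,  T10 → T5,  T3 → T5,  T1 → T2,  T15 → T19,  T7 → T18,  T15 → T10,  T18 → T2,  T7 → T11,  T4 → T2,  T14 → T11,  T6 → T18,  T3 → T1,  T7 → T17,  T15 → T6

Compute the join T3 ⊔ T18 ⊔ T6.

Common upper bounds of {T3, T18, T6}: T18, T2.
The least among these is T18.

T18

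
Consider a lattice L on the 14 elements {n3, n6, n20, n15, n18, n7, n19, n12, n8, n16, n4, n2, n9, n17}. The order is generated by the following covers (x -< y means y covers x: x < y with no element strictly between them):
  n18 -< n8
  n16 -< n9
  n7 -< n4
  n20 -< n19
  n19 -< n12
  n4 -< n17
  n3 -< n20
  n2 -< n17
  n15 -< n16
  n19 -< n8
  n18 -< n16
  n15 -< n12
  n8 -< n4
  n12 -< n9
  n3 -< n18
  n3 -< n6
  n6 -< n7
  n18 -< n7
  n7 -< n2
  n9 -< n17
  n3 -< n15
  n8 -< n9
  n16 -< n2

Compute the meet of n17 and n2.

n2

Common lower bounds of {n17, n2}: n15, n16, n18, n2, n3, n6, n7.
The greatest among these is n2.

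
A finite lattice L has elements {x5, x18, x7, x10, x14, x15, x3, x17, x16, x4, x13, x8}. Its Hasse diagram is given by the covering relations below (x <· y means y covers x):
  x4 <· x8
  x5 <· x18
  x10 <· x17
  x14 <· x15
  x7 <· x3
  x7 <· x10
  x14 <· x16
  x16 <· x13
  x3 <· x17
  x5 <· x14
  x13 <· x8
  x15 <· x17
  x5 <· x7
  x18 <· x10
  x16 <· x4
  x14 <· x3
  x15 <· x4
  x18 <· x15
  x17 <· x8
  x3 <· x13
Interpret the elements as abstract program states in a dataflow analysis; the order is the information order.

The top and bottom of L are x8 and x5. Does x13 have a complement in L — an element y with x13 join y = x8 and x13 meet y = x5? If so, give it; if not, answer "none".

Need y with x13 ∨ y = x8 and x13 ∧ y = x5.
Checking each element gives: x18.

x18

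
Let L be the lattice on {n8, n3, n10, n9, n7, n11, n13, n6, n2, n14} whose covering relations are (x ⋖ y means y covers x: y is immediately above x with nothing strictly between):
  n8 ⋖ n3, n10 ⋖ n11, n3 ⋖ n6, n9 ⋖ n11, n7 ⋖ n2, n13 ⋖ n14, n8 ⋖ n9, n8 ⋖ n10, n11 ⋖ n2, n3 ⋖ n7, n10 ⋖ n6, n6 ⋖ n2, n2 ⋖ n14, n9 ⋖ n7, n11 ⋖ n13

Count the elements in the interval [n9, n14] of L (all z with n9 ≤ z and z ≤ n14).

The interval [n9, n14] = {n11, n13, n14, n2, n7, n9}, which has 6 elements.

6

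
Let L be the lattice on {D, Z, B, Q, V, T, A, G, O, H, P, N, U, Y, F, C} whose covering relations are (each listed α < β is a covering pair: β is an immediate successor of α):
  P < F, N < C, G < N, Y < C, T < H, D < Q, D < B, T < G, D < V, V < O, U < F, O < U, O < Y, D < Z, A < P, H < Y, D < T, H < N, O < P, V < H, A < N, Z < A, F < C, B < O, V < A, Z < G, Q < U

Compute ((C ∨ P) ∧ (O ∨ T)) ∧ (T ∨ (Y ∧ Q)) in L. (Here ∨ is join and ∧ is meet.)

C ∨ P = C
O ∨ T = Y
C ∧ Y = Y
Y ∧ Q = D
T ∨ D = T
Y ∧ T = T

T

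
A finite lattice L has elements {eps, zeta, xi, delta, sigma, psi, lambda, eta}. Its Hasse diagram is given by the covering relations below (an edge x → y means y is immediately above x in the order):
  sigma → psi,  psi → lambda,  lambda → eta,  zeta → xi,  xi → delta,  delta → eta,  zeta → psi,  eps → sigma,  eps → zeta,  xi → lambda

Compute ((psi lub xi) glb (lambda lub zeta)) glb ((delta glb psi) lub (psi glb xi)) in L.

zeta

psi ∨ xi = lambda
lambda ∨ zeta = lambda
lambda ∧ lambda = lambda
delta ∧ psi = zeta
psi ∧ xi = zeta
zeta ∨ zeta = zeta
lambda ∧ zeta = zeta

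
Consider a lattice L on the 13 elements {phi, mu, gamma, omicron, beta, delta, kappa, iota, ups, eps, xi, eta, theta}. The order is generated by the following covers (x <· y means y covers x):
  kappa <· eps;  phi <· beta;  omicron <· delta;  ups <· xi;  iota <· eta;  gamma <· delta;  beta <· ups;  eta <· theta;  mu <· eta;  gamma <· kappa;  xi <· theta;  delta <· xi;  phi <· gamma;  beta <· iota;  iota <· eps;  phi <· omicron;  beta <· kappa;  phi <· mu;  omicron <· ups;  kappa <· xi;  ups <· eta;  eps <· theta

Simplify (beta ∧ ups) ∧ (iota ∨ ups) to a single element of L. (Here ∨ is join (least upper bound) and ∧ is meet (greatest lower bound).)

beta ∧ ups = beta
iota ∨ ups = eta
beta ∧ eta = beta

beta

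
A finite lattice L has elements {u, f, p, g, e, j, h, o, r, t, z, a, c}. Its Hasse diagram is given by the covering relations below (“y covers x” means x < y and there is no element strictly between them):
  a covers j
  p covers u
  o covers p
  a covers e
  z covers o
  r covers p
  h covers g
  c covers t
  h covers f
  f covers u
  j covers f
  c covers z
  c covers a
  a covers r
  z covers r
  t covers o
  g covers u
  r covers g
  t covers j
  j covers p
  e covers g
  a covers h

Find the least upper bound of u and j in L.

j

Common upper bounds of {u, j}: a, c, j, t.
The least among these is j.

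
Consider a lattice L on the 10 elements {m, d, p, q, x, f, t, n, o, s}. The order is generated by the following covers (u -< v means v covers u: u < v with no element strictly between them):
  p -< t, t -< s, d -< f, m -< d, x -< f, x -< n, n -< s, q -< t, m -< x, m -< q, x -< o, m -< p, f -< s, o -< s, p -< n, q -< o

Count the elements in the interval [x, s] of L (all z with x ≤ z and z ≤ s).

The interval [x, s] = {f, n, o, s, x}, which has 5 elements.

5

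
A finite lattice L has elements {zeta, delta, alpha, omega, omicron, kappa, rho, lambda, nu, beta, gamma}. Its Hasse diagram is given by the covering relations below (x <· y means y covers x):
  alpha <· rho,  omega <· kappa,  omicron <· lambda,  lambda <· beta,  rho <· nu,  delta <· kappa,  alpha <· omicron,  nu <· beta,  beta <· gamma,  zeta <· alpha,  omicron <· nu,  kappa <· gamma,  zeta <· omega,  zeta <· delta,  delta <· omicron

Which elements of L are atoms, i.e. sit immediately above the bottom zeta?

alpha, delta, omega

The atoms are exactly the elements that cover zeta: alpha, delta, omega.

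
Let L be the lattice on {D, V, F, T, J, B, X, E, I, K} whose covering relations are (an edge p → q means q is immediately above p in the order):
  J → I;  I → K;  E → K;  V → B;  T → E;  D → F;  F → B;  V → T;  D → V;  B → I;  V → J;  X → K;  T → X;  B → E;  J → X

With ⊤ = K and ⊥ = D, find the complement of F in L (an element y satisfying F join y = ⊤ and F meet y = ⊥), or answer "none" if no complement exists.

Need y with F ∨ y = K and F ∧ y = D.
Checking each element gives: X.

X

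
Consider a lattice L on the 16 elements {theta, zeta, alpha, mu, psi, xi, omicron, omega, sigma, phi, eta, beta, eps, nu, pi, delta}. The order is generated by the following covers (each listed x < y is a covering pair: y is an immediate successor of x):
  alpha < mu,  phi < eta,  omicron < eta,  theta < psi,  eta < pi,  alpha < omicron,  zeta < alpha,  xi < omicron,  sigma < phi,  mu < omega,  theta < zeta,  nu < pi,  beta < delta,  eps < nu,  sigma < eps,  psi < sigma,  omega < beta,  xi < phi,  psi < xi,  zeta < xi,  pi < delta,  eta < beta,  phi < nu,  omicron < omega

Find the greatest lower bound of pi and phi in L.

Common lower bounds of {pi, phi}: phi, psi, sigma, theta, xi, zeta.
The greatest among these is phi.

phi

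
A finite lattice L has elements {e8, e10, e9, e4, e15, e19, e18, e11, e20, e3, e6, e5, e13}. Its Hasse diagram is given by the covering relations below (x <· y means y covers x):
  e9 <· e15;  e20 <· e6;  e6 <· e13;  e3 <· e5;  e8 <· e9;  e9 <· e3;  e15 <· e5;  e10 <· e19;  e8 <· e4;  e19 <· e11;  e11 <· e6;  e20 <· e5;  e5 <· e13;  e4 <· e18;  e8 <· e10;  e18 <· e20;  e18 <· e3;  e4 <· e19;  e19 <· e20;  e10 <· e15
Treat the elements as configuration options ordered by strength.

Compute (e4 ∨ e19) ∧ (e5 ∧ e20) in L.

e19

e4 ∨ e19 = e19
e5 ∧ e20 = e20
e19 ∧ e20 = e19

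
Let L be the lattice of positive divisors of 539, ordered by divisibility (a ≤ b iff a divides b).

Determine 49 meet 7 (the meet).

Common lower bounds of {49, 7}: 1, 7.
The greatest among these is 7.

7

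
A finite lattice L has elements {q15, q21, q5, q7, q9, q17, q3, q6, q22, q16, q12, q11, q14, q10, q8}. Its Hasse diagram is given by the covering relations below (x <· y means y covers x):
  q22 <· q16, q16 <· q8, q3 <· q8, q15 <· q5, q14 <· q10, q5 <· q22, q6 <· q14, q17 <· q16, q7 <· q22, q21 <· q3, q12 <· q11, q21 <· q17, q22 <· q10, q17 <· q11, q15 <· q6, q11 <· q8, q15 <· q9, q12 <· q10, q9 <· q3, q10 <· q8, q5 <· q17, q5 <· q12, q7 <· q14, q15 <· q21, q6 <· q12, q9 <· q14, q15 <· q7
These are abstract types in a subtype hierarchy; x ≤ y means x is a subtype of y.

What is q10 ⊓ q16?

q22

Common lower bounds of {q10, q16}: q15, q22, q5, q7.
The greatest among these is q22.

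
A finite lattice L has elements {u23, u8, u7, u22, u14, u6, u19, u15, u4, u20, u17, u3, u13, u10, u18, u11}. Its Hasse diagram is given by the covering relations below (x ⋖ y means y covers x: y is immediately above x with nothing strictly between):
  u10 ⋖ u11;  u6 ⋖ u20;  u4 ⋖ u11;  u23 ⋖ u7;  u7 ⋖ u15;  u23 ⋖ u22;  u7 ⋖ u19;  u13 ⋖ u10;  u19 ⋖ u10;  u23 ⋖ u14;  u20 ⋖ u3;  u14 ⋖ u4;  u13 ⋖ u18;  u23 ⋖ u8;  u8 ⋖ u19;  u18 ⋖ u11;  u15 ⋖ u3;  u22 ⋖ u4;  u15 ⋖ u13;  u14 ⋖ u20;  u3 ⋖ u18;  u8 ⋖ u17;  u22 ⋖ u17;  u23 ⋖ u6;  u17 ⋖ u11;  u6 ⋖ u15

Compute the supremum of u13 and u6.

Common upper bounds of {u13, u6}: u10, u11, u13, u18.
The least among these is u13.

u13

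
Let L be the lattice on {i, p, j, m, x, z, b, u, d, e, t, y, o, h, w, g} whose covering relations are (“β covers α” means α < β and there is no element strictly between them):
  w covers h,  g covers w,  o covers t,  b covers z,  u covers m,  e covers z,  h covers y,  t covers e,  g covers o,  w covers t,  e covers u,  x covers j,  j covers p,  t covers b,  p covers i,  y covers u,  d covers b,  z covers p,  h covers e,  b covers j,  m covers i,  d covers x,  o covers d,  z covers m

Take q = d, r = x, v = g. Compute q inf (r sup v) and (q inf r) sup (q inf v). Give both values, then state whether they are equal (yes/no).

r sup v = g, so q inf (r sup v) = d inf g = d.
q inf r = x and q inf v = d, so (q inf r) sup (q inf v) = x sup d = d.
Equal: yes.

d; d; yes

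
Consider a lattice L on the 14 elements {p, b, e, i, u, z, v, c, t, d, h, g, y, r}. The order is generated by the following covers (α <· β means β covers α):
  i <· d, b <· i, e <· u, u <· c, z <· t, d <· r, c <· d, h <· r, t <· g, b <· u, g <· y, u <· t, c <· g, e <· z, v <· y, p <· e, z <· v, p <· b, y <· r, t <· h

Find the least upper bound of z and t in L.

t

Common upper bounds of {z, t}: g, h, r, t, y.
The least among these is t.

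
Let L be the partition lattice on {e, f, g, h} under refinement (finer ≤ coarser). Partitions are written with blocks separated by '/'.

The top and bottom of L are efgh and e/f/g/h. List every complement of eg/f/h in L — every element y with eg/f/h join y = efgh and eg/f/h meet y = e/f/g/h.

Need y with eg/f/h ∨ y = efgh and eg/f/h ∧ y = e/f/g/h.
Checking each element gives: e/fgh, ef/gh, efh/g, eh/fg.

e/fgh, ef/gh, efh/g, eh/fg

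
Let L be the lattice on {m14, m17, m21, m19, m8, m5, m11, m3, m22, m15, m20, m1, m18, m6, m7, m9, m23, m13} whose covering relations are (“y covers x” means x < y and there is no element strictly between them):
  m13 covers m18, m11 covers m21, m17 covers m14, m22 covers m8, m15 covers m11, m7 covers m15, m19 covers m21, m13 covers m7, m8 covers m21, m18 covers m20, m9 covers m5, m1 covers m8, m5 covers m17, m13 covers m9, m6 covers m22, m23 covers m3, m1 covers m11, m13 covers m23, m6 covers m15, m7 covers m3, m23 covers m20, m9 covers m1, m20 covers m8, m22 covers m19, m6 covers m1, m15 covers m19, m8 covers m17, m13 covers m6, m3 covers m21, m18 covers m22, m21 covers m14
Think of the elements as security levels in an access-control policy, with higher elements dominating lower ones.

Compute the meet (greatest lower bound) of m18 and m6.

m22

Common lower bounds of {m18, m6}: m14, m17, m19, m21, m22, m8.
The greatest among these is m22.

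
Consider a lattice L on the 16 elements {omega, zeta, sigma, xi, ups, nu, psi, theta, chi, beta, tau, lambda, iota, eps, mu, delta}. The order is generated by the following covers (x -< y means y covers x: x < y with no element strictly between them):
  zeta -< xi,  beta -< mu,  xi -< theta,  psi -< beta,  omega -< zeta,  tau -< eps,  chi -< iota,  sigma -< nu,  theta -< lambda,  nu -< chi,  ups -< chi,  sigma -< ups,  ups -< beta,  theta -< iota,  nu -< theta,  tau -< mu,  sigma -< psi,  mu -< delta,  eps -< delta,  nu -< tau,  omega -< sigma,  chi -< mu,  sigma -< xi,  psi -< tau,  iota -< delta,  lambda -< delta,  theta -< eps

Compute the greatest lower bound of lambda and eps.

theta

Common lower bounds of {lambda, eps}: nu, omega, sigma, theta, xi, zeta.
The greatest among these is theta.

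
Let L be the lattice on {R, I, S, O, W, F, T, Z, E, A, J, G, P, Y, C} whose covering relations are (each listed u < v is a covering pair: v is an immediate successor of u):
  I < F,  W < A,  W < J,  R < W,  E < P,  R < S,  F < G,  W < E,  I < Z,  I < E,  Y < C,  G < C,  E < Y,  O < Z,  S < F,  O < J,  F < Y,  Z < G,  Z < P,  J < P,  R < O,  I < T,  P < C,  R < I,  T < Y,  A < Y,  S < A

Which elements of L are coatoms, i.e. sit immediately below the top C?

The coatoms are exactly the elements covered by C: G, P, Y.

G, P, Y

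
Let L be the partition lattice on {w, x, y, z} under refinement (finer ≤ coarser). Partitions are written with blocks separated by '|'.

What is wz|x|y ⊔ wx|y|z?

wxz|y

The join of wz|x|y and wx|y|z merges any blocks that overlap across the partitions, giving wxz|y.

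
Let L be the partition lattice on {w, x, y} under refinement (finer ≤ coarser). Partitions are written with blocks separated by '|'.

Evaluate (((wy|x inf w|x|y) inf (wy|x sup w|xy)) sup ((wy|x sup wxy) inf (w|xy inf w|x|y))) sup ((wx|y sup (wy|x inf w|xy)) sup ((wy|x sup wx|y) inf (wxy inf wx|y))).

wx|y

wy|x ∧ w|x|y = w|x|y
wy|x ∨ w|xy = wxy
w|x|y ∧ wxy = w|x|y
wy|x ∨ wxy = wxy
w|xy ∧ w|x|y = w|x|y
wxy ∧ w|x|y = w|x|y
w|x|y ∨ w|x|y = w|x|y
wy|x ∧ w|xy = w|x|y
wx|y ∨ w|x|y = wx|y
wy|x ∨ wx|y = wxy
wxy ∧ wx|y = wx|y
wxy ∧ wx|y = wx|y
wx|y ∨ wx|y = wx|y
w|x|y ∨ wx|y = wx|y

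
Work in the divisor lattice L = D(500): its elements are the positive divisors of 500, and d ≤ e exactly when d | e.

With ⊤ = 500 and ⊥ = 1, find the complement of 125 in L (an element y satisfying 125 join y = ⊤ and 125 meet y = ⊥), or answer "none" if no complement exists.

Need y with 125 ∨ y = 500 and 125 ∧ y = 1.
Checking each element gives: 4.

4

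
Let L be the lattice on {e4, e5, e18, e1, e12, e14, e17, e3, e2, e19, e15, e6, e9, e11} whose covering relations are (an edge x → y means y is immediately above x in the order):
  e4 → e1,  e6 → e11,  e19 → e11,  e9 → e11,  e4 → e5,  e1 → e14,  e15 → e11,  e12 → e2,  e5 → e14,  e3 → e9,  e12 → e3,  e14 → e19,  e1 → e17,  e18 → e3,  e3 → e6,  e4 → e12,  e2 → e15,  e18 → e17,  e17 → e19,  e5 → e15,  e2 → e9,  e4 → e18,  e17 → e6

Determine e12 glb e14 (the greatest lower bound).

e4

Common lower bounds of {e12, e14}: e4.
The greatest among these is e4.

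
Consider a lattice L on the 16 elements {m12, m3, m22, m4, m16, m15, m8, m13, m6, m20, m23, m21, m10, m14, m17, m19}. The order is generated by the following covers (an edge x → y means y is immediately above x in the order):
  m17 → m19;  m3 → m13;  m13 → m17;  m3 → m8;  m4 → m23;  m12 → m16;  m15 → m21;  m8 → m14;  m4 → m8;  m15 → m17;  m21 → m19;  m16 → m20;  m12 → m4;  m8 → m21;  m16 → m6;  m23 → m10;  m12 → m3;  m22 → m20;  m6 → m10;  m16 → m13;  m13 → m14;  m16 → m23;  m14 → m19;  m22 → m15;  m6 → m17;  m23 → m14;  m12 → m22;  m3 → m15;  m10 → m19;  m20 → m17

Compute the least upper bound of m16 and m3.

Common upper bounds of {m16, m3}: m13, m14, m17, m19.
The least among these is m13.

m13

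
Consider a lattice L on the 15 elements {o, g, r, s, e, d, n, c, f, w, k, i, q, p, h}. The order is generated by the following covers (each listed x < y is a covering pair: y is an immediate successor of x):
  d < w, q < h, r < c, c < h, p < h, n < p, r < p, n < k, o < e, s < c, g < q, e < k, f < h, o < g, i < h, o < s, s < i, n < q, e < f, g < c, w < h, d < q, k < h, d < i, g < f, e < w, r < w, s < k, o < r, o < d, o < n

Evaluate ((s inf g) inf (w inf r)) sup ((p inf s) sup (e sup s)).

k

s ∧ g = o
w ∧ r = r
o ∧ r = o
p ∧ s = o
e ∨ s = k
o ∨ k = k
o ∨ k = k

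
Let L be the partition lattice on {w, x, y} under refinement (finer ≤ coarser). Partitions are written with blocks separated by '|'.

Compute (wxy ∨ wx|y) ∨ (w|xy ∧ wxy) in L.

wxy ∨ wx|y = wxy
w|xy ∧ wxy = w|xy
wxy ∨ w|xy = wxy

wxy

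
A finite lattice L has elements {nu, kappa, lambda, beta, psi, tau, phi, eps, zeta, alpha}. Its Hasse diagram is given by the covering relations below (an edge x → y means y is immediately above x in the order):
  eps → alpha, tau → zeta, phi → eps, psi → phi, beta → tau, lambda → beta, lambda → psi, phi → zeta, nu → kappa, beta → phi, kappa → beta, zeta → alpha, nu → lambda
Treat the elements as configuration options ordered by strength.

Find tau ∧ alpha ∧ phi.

Common lower bounds of {tau, alpha, phi}: beta, kappa, lambda, nu.
The greatest among these is beta.

beta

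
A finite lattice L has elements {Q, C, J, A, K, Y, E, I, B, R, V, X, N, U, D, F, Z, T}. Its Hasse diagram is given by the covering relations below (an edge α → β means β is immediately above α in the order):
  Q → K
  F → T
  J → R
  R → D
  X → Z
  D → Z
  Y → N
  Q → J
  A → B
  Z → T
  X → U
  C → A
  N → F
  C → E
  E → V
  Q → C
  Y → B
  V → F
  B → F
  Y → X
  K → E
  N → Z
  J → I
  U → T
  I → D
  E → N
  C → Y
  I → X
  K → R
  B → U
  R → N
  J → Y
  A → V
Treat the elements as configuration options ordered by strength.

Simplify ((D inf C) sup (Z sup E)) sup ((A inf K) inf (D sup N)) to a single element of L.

D ∧ C = Q
Z ∨ E = Z
Q ∨ Z = Z
A ∧ K = Q
D ∨ N = Z
Q ∧ Z = Q
Z ∨ Q = Z

Z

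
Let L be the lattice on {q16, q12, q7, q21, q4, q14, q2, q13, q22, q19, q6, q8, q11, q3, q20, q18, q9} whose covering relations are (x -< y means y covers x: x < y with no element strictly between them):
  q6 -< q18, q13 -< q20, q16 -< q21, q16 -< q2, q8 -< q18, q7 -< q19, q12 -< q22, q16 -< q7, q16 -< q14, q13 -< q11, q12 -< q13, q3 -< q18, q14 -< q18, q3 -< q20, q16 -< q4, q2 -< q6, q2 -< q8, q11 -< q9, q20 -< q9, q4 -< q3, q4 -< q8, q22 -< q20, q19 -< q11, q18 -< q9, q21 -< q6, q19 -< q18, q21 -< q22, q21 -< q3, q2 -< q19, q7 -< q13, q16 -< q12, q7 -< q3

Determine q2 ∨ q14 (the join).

Common upper bounds of {q2, q14}: q18, q9.
The least among these is q18.

q18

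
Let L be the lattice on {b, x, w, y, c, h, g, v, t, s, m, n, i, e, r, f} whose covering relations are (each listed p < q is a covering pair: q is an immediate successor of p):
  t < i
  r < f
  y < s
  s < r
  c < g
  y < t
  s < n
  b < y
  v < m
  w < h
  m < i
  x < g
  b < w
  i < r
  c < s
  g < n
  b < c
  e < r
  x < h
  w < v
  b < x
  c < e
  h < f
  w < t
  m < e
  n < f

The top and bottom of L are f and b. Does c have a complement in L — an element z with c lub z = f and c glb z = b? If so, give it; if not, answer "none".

Need z with c ∨ z = f and c ∧ z = b.
Checking each element gives: h.

h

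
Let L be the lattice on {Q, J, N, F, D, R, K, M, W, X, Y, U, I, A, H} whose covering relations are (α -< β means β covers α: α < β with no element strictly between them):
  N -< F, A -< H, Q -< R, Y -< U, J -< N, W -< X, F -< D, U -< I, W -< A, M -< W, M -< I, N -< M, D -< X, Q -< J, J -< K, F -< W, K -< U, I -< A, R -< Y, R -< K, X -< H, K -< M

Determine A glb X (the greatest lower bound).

Common lower bounds of {A, X}: F, J, K, M, N, Q, R, W.
The greatest among these is W.

W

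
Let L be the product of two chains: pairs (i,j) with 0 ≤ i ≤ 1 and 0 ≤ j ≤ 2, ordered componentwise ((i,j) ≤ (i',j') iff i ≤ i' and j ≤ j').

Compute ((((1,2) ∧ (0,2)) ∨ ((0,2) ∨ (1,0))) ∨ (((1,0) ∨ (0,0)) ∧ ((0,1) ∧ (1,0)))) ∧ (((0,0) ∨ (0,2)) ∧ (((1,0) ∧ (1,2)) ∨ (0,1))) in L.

(0,1)

(1,2) ∧ (0,2) = (0,2)
(0,2) ∨ (1,0) = (1,2)
(0,2) ∨ (1,2) = (1,2)
(1,0) ∨ (0,0) = (1,0)
(0,1) ∧ (1,0) = (0,0)
(1,0) ∧ (0,0) = (0,0)
(1,2) ∨ (0,0) = (1,2)
(0,0) ∨ (0,2) = (0,2)
(1,0) ∧ (1,2) = (1,0)
(1,0) ∨ (0,1) = (1,1)
(0,2) ∧ (1,1) = (0,1)
(1,2) ∧ (0,1) = (0,1)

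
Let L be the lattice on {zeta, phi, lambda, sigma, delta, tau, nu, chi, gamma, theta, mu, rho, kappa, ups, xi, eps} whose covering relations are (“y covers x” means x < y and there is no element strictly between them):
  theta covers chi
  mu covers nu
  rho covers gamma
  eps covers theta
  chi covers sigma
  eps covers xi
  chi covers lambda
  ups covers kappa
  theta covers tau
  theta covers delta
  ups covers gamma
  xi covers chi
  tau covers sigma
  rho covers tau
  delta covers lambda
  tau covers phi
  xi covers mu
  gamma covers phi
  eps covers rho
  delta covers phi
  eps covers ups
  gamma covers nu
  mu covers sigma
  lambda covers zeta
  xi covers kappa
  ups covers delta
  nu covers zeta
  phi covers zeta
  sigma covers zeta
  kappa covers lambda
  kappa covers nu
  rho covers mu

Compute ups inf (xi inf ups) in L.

kappa

xi ∧ ups = kappa
ups ∧ kappa = kappa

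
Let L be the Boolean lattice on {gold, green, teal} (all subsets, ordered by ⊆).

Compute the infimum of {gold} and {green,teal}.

Common lower bounds of {{gold}, {green,teal}}: {}.
The greatest among these is {}.

{}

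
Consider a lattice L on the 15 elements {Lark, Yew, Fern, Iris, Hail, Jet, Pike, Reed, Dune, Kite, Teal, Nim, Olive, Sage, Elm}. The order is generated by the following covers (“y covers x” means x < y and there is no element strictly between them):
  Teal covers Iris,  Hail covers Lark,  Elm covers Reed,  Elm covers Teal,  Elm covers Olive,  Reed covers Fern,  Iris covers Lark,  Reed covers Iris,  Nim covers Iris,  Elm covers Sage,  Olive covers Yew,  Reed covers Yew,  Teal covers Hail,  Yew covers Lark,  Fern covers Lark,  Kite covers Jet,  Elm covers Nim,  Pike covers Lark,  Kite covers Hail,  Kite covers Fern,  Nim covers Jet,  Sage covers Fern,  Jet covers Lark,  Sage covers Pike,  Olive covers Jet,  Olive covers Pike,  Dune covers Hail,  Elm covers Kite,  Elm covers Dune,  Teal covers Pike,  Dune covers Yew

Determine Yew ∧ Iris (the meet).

Common lower bounds of {Yew, Iris}: Lark.
The greatest among these is Lark.

Lark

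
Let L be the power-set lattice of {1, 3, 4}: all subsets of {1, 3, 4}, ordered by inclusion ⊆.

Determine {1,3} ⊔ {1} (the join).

Under ⊆, join is union: {1,3} ∪ {1} = {1,3}.

{1,3}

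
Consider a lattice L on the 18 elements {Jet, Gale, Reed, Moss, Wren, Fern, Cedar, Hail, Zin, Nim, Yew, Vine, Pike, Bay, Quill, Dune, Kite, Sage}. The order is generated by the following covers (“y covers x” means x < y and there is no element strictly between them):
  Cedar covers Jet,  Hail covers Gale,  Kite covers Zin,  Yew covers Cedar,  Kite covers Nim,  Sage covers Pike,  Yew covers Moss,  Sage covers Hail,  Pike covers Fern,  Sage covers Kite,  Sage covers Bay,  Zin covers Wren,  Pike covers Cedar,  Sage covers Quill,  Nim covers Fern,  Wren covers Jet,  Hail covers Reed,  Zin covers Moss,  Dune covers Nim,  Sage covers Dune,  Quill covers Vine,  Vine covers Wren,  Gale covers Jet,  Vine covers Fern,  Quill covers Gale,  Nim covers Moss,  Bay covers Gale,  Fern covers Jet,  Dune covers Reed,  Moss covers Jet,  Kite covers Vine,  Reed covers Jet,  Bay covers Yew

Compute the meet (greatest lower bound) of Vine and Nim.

Fern

Common lower bounds of {Vine, Nim}: Fern, Jet.
The greatest among these is Fern.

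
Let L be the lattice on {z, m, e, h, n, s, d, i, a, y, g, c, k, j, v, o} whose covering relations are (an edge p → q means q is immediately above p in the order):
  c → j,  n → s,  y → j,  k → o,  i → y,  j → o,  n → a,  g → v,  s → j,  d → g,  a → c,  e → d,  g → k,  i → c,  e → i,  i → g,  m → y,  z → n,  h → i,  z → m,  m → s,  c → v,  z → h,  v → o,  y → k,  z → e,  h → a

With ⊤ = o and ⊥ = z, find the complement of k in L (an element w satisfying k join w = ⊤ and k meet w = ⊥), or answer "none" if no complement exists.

Need w with k ∨ w = o and k ∧ w = z.
Checking each element gives: n.

n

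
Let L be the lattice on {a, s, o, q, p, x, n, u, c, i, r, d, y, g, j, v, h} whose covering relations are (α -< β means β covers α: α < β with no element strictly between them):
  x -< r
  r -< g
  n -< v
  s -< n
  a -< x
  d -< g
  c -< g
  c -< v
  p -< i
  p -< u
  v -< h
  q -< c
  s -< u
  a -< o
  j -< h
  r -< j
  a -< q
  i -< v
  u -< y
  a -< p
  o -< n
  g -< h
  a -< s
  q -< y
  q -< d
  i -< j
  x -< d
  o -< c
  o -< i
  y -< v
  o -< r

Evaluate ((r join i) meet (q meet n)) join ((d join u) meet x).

r ∨ i = j
q ∧ n = a
j ∧ a = a
d ∨ u = h
h ∧ x = x
a ∨ x = x

x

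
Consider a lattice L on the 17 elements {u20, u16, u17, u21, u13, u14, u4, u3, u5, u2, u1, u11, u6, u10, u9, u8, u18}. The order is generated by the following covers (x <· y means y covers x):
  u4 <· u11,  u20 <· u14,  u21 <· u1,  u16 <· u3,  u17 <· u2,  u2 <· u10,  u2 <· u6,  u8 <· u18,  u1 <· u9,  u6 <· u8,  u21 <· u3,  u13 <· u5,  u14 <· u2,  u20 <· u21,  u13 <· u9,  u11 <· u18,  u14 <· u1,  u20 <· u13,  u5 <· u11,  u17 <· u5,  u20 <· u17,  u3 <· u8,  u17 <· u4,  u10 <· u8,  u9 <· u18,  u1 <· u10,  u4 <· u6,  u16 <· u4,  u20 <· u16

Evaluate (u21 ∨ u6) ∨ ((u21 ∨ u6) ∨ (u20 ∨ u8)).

u21 ∨ u6 = u8
u21 ∨ u6 = u8
u20 ∨ u8 = u8
u8 ∨ u8 = u8
u8 ∨ u8 = u8

u8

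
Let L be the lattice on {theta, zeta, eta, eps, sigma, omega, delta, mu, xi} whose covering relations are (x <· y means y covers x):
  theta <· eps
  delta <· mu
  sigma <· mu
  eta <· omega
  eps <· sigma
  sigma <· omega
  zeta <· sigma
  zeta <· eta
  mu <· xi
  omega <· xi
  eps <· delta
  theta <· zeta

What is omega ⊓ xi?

Common lower bounds of {omega, xi}: eps, eta, omega, sigma, theta, zeta.
The greatest among these is omega.

omega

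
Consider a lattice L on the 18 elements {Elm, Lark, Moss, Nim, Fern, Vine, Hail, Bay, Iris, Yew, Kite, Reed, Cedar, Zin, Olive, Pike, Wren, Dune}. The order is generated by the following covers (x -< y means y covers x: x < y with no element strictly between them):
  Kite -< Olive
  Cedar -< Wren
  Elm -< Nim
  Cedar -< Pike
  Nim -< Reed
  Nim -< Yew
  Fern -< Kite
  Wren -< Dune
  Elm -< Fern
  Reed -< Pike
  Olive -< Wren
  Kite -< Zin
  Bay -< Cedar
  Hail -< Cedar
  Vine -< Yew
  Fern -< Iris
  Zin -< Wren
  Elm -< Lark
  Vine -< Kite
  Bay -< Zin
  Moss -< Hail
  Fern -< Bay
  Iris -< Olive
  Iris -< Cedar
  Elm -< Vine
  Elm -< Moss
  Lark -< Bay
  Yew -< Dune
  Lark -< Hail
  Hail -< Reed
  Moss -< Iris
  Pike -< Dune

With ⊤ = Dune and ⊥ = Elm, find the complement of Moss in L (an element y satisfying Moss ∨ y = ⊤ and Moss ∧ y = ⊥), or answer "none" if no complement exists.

Yew

Need y with Moss ∨ y = Dune and Moss ∧ y = Elm.
Checking each element gives: Yew.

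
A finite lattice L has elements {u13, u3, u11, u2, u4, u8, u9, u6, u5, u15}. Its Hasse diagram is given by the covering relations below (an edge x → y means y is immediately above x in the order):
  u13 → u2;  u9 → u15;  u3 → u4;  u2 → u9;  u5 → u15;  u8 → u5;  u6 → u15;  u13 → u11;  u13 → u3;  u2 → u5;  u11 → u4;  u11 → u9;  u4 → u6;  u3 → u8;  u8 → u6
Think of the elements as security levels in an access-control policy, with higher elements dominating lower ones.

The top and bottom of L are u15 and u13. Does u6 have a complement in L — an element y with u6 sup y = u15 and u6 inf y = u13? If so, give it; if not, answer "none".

u2

Need y with u6 ∨ y = u15 and u6 ∧ y = u13.
Checking each element gives: u2.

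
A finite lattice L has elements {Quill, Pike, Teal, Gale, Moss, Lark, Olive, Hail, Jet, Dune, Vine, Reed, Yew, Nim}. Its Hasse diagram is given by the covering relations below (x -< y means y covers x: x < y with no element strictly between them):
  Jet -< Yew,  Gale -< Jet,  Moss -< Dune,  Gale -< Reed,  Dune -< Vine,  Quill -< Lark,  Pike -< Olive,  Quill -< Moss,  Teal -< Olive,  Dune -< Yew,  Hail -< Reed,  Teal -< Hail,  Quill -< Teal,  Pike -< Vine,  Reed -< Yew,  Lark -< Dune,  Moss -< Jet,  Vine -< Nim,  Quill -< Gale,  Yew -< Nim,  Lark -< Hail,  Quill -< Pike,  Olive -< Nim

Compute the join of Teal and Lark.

Common upper bounds of {Teal, Lark}: Hail, Nim, Reed, Yew.
The least among these is Hail.

Hail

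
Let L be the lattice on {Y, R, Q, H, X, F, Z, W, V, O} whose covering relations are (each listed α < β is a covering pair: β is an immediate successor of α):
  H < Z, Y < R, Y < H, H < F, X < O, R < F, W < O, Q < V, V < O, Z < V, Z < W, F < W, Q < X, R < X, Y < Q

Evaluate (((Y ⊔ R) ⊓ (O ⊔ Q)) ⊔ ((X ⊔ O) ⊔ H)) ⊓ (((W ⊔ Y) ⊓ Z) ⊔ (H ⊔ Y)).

Y ∨ R = R
O ∨ Q = O
R ∧ O = R
X ∨ O = O
O ∨ H = O
R ∨ O = O
W ∨ Y = W
W ∧ Z = Z
H ∨ Y = H
Z ∨ H = Z
O ∧ Z = Z

Z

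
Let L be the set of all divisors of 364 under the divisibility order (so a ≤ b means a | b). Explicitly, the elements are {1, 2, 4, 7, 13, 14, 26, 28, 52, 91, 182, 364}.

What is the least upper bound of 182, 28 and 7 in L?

Common upper bounds of {182, 28, 7}: 364.
The least among these is 364.

364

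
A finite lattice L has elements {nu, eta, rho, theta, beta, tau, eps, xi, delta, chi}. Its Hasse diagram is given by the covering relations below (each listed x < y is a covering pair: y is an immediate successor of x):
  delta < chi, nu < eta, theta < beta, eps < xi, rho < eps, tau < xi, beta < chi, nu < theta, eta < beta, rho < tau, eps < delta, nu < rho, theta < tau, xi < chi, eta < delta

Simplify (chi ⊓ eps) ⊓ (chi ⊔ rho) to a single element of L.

chi ∧ eps = eps
chi ∨ rho = chi
eps ∧ chi = eps

eps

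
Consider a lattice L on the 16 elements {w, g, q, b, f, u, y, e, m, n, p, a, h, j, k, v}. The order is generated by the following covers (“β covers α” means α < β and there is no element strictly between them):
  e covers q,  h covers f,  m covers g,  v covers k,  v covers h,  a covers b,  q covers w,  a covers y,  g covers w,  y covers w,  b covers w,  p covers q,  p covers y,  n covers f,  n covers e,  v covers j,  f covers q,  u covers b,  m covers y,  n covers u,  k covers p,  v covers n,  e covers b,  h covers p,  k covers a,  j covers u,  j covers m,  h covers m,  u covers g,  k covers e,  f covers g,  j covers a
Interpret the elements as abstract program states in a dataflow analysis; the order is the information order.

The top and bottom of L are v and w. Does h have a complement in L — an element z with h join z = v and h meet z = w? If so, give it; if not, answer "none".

b

Need z with h ∨ z = v and h ∧ z = w.
Checking each element gives: b.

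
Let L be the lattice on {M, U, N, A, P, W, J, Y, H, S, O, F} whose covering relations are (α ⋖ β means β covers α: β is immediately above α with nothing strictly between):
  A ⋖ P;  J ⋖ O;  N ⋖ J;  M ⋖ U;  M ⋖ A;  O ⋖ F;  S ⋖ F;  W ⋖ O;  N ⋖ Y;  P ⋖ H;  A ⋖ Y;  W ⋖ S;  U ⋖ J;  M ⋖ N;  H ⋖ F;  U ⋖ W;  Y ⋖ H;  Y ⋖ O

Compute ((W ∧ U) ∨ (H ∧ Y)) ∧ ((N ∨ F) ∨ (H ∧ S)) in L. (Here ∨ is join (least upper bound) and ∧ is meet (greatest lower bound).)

O

W ∧ U = U
H ∧ Y = Y
U ∨ Y = O
N ∨ F = F
H ∧ S = M
F ∨ M = F
O ∧ F = O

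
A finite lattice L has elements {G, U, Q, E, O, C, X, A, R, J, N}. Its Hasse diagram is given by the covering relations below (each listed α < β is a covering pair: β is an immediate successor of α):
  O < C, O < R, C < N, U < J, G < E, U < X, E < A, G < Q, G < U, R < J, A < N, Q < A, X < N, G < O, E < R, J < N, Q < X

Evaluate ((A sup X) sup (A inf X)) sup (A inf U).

N

A ∨ X = N
A ∧ X = Q
N ∨ Q = N
A ∧ U = G
N ∨ G = N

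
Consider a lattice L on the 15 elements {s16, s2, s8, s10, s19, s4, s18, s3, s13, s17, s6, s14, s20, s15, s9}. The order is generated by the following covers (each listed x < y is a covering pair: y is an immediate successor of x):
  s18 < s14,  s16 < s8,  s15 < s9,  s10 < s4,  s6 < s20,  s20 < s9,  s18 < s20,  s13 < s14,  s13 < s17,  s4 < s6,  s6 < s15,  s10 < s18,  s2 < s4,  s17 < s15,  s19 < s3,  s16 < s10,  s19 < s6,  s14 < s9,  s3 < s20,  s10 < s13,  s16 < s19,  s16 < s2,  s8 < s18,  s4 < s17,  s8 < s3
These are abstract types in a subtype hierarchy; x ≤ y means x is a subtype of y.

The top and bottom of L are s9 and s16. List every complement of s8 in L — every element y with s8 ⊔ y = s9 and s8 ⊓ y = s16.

Need y with s8 ∨ y = s9 and s8 ∧ y = s16.
Checking each element gives: s15, s17.

s15, s17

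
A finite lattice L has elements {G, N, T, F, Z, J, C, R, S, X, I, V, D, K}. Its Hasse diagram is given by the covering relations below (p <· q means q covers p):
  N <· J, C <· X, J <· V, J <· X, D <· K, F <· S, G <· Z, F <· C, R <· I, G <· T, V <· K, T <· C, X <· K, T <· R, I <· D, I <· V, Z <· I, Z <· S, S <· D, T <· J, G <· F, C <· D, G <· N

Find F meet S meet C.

F

Common lower bounds of {F, S, C}: F, G.
The greatest among these is F.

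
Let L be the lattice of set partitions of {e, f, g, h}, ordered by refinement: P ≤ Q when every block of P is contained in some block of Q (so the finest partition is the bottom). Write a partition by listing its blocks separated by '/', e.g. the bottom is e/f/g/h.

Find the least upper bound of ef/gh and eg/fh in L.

efgh

Common upper bounds of {ef/gh, eg/fh}: efgh.
The least among these is efgh.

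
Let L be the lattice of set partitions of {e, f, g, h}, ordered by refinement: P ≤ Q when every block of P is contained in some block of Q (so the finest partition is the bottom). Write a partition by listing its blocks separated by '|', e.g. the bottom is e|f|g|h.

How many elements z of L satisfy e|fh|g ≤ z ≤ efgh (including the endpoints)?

5

The interval [e|fh|g, efgh] = {efgh, efh|g, eg|fh, e|fgh, e|fh|g}, which has 5 elements.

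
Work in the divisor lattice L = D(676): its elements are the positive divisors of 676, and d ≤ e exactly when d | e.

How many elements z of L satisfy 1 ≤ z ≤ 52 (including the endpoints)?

The interval [1, 52] = {1, 13, 2, 26, 4, 52}, which has 6 elements.

6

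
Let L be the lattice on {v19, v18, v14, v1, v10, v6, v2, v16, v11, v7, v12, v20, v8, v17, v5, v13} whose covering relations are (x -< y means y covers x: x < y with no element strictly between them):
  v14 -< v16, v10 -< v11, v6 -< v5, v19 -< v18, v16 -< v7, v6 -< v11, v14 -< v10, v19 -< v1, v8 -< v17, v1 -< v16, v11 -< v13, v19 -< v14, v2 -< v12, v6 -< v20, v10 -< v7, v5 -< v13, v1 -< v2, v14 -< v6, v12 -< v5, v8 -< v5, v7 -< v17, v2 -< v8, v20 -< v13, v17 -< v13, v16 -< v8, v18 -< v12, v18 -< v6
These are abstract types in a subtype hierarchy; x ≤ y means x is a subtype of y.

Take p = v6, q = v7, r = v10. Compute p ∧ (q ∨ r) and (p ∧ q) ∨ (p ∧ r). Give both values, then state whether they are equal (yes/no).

v14; v14; yes

q ∨ r = v7, so p ∧ (q ∨ r) = v6 ∧ v7 = v14.
p ∧ q = v14 and p ∧ r = v14, so (p ∧ q) ∨ (p ∧ r) = v14 ∨ v14 = v14.
Equal: yes.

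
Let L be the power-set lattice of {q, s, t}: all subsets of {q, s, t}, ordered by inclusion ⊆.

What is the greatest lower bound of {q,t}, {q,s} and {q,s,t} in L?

{q}

Under ⊆, meet is intersection: {q,t} ∩ {q,s} ∩ {q,s,t} = {q}.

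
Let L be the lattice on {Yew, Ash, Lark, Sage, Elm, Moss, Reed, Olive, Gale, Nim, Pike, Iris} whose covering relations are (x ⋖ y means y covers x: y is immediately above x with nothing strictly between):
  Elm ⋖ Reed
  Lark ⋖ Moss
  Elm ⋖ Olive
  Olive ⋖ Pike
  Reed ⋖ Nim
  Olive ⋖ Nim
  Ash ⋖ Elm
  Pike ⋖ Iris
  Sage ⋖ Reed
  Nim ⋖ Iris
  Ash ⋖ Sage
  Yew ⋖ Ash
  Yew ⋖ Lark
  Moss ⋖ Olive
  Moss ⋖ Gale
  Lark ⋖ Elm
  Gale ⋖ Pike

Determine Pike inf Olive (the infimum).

Olive

Common lower bounds of {Pike, Olive}: Ash, Elm, Lark, Moss, Olive, Yew.
The greatest among these is Olive.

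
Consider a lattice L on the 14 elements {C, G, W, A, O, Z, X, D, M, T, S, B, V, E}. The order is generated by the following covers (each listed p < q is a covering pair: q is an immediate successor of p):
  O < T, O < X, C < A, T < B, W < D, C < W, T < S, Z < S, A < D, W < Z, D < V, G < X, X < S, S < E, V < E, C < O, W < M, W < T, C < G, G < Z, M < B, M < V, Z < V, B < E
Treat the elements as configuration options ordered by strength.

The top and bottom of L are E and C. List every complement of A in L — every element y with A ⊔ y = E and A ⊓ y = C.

B, O, S, T, X

Need y with A ∨ y = E and A ∧ y = C.
Checking each element gives: B, O, S, T, X.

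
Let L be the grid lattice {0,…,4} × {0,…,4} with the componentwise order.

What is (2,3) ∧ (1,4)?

Common lower bounds of {(2,3), (1,4)}: (0,0), (0,1), (0,2), (0,3), (1,0), (1,1), (1,2), (1,3).
The greatest among these is (1,3).

(1,3)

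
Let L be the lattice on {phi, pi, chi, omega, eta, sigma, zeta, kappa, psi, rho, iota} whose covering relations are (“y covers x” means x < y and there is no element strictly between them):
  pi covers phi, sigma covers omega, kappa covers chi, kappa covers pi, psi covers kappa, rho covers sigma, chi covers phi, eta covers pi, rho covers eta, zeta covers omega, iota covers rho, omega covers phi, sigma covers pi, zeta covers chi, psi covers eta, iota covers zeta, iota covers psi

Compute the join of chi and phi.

chi

Common upper bounds of {chi, phi}: chi, iota, kappa, psi, zeta.
The least among these is chi.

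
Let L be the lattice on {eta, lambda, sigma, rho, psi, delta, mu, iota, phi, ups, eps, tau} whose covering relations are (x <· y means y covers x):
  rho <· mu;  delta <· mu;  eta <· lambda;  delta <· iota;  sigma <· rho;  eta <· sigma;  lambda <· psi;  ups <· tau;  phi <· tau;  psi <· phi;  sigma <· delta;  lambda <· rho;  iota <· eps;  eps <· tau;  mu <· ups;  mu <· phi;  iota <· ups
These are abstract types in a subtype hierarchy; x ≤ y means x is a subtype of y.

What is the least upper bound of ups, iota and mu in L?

ups

Common upper bounds of {ups, iota, mu}: tau, ups.
The least among these is ups.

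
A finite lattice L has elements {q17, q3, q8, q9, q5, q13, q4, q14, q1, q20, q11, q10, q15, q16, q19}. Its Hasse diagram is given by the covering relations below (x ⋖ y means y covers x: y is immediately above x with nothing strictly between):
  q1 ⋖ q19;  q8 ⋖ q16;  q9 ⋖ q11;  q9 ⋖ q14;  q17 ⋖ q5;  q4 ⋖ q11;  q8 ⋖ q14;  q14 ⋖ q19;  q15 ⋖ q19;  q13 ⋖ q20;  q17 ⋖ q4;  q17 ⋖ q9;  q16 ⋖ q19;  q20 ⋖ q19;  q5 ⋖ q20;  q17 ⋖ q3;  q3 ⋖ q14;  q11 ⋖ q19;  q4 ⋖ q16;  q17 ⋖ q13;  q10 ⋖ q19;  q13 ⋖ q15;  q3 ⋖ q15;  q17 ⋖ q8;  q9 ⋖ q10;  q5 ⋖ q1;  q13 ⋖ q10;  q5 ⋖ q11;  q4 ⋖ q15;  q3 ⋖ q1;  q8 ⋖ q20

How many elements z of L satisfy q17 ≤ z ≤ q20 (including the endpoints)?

5

The interval [q17, q20] = {q13, q17, q20, q5, q8}, which has 5 elements.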